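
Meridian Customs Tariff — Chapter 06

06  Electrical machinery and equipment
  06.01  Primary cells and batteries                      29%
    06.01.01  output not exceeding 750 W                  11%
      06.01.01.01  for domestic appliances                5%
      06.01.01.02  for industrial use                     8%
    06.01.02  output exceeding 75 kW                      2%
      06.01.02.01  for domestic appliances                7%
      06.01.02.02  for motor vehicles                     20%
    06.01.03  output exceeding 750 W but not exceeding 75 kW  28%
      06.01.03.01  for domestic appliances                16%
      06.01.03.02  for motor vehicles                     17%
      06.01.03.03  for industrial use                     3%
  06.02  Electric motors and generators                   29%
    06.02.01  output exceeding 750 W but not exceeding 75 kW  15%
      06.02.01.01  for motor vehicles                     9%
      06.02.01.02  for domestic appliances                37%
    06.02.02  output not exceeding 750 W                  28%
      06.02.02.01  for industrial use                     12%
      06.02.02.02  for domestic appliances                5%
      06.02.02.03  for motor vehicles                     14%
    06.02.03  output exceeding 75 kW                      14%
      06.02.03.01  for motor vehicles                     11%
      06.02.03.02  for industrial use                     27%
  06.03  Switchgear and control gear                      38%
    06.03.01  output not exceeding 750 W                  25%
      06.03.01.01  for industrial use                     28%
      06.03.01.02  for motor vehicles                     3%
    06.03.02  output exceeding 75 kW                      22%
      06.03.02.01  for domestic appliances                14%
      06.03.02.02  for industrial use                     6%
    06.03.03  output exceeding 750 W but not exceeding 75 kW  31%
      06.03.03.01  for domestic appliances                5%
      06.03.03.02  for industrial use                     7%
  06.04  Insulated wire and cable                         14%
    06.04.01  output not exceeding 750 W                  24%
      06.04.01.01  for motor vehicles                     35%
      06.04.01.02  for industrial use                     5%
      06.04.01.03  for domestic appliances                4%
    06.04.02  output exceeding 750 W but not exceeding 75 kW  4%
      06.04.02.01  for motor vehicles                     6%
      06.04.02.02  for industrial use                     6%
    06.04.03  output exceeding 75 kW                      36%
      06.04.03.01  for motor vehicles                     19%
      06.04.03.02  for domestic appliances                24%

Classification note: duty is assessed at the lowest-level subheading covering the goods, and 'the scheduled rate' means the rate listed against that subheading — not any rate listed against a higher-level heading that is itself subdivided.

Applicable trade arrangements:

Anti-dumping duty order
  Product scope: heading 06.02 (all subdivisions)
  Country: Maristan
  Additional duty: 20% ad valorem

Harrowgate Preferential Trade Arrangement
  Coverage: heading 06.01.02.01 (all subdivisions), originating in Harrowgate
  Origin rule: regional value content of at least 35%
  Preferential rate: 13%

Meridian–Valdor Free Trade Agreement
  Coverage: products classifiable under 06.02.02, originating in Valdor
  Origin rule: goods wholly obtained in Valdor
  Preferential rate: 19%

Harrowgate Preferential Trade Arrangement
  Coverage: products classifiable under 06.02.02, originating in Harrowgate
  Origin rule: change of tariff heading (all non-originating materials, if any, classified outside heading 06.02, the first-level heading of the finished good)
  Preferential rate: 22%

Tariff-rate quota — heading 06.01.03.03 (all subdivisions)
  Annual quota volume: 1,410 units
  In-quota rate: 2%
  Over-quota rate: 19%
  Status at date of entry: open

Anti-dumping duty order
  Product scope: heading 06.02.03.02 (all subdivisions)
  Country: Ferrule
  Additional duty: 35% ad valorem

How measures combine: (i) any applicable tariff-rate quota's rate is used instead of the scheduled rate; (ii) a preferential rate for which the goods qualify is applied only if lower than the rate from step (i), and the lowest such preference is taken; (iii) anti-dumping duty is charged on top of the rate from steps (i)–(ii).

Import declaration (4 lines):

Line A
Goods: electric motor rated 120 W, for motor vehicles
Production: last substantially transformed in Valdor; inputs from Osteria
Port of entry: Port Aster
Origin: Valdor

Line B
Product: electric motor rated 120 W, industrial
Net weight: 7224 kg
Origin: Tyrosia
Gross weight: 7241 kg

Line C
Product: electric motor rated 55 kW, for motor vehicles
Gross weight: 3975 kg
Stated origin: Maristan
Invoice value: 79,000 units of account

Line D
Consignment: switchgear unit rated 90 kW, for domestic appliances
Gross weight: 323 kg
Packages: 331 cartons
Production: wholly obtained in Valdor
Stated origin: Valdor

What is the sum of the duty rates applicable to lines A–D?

69%

Line A: electric motor → 06.02; rated 120 W → 06.02.02; for motor vehicles → 06.02.02.03. Scheduled 14%. Valdor agreement on 06.02.02: not wholly obtained. → 14%.
Line B: electric motor → 06.02; rated 120 W → 06.02.02; industrial → 06.02.02.01. Scheduled 12%. No special measure applies. → 12%.
Line C: electric motor → 06.02; rated 55 kW → 06.02.01; for motor vehicles → 06.02.01.01. Scheduled 9%. anti-dumping (Maristan, 06.02): +20%; total 9% + 20% = 29%. → 29%.
Line D: switchgear unit → 06.03; rated 90 kW → 06.03.02; for domestic appliances → 06.03.02.01. Scheduled 14%. Valdor agreement on 06.02.02: 06.03.02.01 not covered. → 14%.
Sum: 14% + 12% + 29% + 14% = 69%.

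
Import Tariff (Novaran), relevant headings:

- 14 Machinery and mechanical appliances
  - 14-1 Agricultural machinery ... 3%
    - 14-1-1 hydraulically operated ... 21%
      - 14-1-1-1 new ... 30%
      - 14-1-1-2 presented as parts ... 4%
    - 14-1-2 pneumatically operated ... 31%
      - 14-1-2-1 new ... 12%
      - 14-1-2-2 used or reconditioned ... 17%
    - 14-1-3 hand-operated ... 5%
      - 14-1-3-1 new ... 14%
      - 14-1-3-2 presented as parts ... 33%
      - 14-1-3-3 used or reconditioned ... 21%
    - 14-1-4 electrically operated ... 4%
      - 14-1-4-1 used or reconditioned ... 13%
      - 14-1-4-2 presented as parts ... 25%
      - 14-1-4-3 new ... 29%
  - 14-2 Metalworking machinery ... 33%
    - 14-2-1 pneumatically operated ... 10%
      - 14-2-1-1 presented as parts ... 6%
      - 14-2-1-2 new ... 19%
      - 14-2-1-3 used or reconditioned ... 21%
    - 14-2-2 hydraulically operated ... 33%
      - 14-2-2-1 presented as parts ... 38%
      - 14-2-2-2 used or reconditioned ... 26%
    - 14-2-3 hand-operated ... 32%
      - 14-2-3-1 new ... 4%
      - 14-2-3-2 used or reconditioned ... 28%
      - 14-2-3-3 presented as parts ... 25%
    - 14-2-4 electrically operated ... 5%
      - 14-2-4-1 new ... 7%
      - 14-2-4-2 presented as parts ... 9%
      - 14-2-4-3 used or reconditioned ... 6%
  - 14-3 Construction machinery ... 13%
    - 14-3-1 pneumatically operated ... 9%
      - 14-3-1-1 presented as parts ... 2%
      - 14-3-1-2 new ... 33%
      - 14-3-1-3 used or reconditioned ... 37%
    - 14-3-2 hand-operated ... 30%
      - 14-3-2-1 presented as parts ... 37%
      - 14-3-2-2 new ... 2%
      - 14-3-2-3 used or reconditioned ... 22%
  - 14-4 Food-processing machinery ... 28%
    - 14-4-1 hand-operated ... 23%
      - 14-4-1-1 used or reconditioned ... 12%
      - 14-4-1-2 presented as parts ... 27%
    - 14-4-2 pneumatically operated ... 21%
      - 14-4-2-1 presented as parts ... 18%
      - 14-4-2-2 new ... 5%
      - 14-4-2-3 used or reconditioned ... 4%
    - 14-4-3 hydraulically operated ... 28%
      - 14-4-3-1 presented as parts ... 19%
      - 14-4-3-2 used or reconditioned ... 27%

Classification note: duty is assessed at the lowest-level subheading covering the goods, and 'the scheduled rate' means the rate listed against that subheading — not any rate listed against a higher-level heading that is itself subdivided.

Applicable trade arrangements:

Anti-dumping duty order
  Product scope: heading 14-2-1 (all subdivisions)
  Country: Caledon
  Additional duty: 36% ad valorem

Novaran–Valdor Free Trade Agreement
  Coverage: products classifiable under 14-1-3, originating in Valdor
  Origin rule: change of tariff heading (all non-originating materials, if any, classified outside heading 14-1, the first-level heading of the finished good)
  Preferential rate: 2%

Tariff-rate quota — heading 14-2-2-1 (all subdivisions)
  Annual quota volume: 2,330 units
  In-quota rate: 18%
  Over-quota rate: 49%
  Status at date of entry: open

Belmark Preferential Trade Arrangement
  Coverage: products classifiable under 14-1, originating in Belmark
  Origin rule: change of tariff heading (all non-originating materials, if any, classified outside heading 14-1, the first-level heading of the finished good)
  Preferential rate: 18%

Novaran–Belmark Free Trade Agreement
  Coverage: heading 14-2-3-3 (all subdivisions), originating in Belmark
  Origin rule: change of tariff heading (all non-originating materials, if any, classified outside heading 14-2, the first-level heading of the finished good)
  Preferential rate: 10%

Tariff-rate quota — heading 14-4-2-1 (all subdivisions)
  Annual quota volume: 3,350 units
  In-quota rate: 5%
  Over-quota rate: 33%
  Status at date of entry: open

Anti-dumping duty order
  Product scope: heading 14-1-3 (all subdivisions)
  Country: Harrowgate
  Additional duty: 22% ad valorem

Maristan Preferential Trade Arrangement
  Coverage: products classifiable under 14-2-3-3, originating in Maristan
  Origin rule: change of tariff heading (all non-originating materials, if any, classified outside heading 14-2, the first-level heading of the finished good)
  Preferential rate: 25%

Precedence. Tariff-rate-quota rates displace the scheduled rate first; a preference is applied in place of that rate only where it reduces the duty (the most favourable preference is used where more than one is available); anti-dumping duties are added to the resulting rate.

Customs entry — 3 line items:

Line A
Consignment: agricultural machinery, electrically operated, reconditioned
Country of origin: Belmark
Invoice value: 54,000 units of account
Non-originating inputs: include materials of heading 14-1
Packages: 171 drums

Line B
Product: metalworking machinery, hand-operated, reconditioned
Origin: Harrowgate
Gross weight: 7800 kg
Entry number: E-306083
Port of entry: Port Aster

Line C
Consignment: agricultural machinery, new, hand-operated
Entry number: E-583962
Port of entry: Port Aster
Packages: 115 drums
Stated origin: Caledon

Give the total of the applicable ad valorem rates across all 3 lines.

Line A: agricultural → 14-1; electrically operated → 14-1-4; reconditioned → 14-1-4-1. Scheduled 13%. Belmark agreement on 14-1: CTH not met; Belmark agreement on 14-2-3-3: 14-1-4-1 not covered. → 13%.
Line B: metalworking → 14-2; hand-operated → 14-2-3; reconditioned → 14-2-3-2. Scheduled 28%. No special measure applies. → 28%.
Line C: agricultural → 14-1; hand-operated → 14-1-3; new → 14-1-3-1. Scheduled 14%. No special measure applies. → 14%.
Sum: 13% + 28% + 14% = 55%.

55%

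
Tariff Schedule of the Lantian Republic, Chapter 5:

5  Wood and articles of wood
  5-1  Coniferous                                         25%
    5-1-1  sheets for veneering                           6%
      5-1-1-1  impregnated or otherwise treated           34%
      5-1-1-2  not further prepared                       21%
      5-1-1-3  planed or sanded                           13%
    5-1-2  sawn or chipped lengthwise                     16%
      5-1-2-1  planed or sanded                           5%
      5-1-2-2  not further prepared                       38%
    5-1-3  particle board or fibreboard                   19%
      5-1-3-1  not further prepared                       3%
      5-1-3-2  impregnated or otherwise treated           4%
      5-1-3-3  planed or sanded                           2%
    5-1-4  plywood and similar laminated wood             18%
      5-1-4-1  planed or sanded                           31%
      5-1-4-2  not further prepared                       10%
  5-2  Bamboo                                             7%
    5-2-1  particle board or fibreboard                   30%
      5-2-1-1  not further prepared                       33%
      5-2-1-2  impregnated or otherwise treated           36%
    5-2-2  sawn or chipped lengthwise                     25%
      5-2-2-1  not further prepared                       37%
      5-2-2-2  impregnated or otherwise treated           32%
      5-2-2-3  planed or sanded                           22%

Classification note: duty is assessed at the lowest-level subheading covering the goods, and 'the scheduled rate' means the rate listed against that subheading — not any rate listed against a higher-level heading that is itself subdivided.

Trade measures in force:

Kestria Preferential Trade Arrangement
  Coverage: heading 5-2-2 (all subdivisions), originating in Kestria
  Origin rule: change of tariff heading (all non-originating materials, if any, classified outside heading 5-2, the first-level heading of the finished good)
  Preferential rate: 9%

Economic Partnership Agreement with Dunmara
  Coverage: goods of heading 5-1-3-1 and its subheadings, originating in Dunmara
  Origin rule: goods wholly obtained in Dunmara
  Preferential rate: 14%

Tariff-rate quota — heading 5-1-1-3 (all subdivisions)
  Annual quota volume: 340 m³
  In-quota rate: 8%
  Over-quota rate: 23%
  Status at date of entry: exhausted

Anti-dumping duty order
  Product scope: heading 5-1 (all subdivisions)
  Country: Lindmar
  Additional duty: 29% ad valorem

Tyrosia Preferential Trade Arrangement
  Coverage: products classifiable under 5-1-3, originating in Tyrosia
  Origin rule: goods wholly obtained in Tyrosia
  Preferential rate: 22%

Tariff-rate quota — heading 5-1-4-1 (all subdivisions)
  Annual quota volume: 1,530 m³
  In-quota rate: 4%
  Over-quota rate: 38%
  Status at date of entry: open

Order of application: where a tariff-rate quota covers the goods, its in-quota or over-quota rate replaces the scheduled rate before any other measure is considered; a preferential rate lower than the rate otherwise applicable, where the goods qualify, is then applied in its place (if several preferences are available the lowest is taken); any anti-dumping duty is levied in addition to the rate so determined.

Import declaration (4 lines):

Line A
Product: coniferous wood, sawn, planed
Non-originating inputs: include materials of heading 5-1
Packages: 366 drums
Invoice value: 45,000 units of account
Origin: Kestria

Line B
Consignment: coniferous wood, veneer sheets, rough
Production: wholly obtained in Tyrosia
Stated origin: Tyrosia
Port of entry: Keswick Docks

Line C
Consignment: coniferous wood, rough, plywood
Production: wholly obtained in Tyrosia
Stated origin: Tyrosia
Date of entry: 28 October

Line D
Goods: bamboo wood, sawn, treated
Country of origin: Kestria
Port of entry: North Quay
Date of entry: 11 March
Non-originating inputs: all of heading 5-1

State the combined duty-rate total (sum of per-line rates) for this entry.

45%

Line A: coniferous → 5-1; sawn → 5-1-2; planed → 5-1-2-1. Scheduled 5%. Kestria agreement on 5-2-2: 5-1-2-1 not covered. → 5%.
Line B: coniferous → 5-1; veneer sheets → 5-1-1; rough → 5-1-1-2. Scheduled 21%. Tyrosia agreement on 5-1-3: 5-1-1-2 not covered. → 21%.
Line C: coniferous → 5-1; plywood → 5-1-4; rough → 5-1-4-2. Scheduled 10%. Tyrosia agreement on 5-1-3: 5-1-4-2 not covered. → 10%.
Line D: bamboo → 5-2; sawn → 5-2-2; treated → 5-2-2-2. Scheduled 32%. Kestria agreement on 5-2-2: CTH met → 9% available; preferential 9%. → 9%.
Sum: 5% + 21% + 10% + 9% = 45%.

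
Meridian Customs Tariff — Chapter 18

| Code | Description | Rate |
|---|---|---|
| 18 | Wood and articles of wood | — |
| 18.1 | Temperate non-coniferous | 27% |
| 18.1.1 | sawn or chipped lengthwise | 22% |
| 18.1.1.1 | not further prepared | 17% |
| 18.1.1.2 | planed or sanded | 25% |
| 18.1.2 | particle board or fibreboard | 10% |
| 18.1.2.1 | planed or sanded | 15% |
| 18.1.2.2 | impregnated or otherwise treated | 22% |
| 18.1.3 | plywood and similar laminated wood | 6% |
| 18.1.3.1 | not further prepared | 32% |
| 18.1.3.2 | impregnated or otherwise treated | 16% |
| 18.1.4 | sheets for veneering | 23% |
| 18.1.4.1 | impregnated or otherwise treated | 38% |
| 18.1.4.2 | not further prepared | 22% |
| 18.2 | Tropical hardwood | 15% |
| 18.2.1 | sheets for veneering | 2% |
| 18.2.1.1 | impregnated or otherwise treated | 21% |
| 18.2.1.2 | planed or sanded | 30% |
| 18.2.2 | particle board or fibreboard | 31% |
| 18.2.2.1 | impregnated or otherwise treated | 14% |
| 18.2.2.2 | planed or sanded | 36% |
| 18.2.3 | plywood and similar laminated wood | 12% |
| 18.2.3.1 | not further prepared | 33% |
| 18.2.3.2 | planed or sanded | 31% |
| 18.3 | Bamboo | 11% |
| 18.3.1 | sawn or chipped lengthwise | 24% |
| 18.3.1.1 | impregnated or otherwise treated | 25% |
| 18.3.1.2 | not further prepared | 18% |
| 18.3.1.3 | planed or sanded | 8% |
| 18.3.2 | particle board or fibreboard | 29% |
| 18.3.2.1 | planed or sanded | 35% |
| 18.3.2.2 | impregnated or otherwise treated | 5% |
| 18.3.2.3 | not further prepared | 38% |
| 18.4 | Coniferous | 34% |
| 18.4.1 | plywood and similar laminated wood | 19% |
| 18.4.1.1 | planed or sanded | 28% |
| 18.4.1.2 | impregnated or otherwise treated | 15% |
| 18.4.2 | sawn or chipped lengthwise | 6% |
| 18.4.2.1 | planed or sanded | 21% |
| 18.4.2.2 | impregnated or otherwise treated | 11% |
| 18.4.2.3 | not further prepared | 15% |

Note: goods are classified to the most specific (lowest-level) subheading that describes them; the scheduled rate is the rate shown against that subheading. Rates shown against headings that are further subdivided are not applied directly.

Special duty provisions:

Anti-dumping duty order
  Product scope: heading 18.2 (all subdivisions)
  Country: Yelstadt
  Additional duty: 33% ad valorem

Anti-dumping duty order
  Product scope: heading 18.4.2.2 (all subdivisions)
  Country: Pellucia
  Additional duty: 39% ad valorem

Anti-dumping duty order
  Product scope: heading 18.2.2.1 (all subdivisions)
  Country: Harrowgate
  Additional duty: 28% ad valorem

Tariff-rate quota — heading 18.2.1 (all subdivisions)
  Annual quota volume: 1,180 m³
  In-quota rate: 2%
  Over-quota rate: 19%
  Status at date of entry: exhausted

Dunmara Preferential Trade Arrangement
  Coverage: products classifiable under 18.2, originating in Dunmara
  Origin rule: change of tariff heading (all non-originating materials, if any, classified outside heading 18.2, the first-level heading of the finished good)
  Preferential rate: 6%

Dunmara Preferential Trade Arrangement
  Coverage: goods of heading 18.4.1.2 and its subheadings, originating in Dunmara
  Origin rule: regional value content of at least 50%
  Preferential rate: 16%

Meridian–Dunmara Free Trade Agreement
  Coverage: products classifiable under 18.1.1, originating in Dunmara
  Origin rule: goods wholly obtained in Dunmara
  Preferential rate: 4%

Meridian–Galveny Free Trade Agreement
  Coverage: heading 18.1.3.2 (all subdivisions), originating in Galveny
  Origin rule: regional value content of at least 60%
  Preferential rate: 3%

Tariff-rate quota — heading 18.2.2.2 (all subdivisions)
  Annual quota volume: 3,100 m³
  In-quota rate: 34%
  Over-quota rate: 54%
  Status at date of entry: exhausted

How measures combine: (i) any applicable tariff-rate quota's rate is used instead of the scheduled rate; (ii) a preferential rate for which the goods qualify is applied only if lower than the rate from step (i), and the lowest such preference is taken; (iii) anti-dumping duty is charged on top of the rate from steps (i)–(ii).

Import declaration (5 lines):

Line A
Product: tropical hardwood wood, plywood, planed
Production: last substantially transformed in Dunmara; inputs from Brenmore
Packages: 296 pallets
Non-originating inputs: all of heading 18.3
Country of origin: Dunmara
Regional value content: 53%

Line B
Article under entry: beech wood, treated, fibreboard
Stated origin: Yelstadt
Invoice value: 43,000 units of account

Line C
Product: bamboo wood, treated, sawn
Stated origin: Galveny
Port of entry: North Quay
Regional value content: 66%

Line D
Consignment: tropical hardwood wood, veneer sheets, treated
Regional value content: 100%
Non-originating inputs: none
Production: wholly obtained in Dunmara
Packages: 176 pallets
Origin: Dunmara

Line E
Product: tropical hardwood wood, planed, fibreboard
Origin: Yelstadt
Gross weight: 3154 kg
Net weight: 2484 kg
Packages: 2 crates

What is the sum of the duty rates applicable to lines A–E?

146%

Line A: tropical hardwood → 18.2; plywood → 18.2.3; planed → 18.2.3.2. Scheduled 31%. Dunmara agreement on 18.2: CTH met → 6% available; Dunmara agreement on 18.4.1.2: 18.2.3.2 not covered; Dunmara agreement on 18.1.1: 18.2.3.2 not covered; preferential 6%. → 6%.
Line B: beech → 18.1; fibreboard → 18.1.2; treated → 18.1.2.2. Scheduled 22%. No special measure applies. → 22%.
Line C: bamboo → 18.3; sawn → 18.3.1; treated → 18.3.1.1. Scheduled 25%. Galveny agreement on 18.1.3.2: 18.3.1.1 not covered. → 25%.
Line D: tropical hardwood → 18.2; veneer sheets → 18.2.1; treated → 18.2.1.1. Scheduled 21%. quota on 18.2.1 exhausted → over-quota 19%; Dunmara agreement on 18.2: CTH met → 6% available; Dunmara agreement on 18.4.1.2: 18.2.1.1 not covered; Dunmara agreement on 18.1.1: 18.2.1.1 not covered; preferential 6%. → 6%.
Line E: tropical hardwood → 18.2; fibreboard → 18.2.2; planed → 18.2.2.2. Scheduled 36%. quota on 18.2.2.2 exhausted → over-quota 54%; anti-dumping (Yelstadt, 18.2): +33%; total 54% + 33% = 87%. → 87%.
Sum: 6% + 22% + 25% + 6% + 87% = 146%.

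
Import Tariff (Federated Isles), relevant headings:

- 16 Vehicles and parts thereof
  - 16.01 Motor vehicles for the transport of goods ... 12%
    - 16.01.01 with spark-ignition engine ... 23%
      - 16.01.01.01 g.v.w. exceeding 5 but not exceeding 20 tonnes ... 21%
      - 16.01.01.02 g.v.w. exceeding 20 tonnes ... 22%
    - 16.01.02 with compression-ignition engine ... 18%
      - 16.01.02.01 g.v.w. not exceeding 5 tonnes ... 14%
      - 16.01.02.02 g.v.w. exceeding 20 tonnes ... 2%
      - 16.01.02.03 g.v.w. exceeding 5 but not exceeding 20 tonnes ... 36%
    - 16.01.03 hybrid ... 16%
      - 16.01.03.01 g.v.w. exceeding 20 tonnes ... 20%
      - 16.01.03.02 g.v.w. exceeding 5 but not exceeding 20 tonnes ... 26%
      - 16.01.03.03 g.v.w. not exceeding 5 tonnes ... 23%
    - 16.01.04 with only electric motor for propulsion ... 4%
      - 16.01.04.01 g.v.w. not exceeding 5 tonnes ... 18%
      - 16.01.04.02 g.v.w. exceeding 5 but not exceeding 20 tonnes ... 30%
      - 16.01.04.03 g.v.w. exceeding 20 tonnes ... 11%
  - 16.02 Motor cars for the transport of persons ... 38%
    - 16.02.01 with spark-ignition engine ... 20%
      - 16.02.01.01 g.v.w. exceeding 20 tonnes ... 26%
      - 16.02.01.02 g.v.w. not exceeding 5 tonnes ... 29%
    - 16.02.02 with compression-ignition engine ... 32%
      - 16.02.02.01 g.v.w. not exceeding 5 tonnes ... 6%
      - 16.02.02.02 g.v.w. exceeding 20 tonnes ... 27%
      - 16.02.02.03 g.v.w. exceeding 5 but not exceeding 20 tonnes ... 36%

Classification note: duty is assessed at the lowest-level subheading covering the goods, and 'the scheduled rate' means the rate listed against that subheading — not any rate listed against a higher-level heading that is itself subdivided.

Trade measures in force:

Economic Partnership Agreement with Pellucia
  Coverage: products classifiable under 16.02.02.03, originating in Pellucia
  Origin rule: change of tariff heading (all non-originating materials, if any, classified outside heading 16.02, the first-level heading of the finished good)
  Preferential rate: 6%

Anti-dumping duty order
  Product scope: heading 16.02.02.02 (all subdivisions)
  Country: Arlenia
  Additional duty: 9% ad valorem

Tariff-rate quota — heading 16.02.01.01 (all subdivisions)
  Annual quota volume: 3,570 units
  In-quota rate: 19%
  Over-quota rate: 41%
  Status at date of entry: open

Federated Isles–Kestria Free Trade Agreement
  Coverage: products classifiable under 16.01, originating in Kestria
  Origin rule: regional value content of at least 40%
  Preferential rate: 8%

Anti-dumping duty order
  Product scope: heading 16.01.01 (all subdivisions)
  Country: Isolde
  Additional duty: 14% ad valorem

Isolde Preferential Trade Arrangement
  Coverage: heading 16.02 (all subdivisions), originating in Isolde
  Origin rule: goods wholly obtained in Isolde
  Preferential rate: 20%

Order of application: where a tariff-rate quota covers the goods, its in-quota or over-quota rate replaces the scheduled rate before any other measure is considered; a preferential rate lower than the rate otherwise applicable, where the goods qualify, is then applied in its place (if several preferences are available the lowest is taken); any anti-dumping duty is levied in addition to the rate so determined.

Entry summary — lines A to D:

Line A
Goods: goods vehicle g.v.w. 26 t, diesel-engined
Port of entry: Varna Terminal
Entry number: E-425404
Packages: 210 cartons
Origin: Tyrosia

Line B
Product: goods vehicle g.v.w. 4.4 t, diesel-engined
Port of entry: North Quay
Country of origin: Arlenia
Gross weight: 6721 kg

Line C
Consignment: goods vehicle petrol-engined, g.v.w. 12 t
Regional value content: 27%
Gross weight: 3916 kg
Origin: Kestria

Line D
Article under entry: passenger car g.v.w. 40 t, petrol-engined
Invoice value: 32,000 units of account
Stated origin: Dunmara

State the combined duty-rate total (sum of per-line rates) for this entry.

56%

Line A: goods vehicle → 16.01; diesel-engined → 16.01.02; g.v.w. 26 t → 16.01.02.02. Scheduled 2%. No special measure applies. → 2%.
Line B: goods vehicle → 16.01; diesel-engined → 16.01.02; g.v.w. 4.4 t → 16.01.02.01. Scheduled 14%. No special measure applies. → 14%.
Line C: goods vehicle → 16.01; petrol-engined → 16.01.01; g.v.w. 12 t → 16.01.01.01. Scheduled 21%. Kestria agreement on 16.01: RVC < 40%. → 21%.
Line D: passenger car → 16.02; petrol-engined → 16.02.01; g.v.w. 40 t → 16.02.01.01. Scheduled 26%. quota on 16.02.01.01 open → in-quota 19%. → 19%.
Sum: 2% + 14% + 21% + 19% = 56%.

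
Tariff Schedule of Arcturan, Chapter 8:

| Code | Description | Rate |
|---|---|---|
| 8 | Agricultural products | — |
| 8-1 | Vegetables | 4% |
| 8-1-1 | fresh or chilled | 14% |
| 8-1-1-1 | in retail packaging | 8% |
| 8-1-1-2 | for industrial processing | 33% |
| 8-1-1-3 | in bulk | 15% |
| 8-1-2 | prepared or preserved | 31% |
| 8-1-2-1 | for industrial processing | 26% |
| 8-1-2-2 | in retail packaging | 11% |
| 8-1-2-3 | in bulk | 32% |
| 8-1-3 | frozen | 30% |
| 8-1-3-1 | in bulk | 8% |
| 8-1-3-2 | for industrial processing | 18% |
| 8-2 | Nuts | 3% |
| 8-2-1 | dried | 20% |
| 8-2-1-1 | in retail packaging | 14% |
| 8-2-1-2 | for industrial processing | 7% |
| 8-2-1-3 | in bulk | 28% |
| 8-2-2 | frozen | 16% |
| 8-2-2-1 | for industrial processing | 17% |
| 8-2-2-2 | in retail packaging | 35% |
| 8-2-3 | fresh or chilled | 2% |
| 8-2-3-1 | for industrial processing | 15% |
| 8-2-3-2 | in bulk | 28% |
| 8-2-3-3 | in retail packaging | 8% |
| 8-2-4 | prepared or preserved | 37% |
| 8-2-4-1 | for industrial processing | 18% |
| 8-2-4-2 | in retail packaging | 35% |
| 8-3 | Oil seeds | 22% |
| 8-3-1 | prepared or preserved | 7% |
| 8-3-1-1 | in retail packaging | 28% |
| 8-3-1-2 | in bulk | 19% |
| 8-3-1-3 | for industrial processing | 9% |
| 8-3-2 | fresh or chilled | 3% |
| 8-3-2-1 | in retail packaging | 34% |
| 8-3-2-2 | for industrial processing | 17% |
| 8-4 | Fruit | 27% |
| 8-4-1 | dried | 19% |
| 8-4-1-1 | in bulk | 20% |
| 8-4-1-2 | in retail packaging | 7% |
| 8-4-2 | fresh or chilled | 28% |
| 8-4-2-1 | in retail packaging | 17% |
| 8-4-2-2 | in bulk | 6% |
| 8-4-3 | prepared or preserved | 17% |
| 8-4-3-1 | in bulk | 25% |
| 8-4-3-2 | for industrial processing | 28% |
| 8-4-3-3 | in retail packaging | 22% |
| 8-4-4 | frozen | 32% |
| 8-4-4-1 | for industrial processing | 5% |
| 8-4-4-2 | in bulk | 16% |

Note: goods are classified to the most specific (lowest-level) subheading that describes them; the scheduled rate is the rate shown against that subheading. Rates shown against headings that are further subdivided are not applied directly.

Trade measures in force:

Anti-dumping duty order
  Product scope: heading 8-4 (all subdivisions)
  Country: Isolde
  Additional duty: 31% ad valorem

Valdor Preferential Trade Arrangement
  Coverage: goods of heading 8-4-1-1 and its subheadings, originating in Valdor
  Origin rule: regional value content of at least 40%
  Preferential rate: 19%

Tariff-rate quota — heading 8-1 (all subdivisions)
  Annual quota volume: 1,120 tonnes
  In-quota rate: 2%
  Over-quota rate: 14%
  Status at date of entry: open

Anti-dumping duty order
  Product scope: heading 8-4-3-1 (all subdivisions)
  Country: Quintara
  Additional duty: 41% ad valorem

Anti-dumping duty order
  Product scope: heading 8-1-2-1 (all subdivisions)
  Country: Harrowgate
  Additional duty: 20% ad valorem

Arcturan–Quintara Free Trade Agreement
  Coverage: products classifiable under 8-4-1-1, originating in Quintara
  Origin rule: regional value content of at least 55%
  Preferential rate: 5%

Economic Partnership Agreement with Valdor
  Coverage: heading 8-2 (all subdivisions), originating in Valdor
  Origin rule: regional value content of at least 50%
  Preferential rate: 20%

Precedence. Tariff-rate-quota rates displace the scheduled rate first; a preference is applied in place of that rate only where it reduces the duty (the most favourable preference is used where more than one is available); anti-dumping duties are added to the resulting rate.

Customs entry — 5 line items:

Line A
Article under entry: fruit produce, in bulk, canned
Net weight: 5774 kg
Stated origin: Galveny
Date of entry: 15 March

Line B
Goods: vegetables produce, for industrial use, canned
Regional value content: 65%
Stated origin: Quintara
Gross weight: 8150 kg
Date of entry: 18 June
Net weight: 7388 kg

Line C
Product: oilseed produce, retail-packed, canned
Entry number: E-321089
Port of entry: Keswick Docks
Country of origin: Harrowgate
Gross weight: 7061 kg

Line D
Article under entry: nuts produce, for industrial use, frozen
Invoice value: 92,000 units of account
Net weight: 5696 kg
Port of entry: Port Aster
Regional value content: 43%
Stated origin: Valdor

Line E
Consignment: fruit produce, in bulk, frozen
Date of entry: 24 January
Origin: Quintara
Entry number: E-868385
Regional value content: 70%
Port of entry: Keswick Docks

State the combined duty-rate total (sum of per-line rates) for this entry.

88%

Line A: fruit → 8-4; canned → 8-4-3; in bulk → 8-4-3-1. Scheduled 25%. No special measure applies. → 25%.
Line B: vegetables → 8-1; canned → 8-1-2; for industrial use → 8-1-2-1. Scheduled 26%. quota on 8-1 open → in-quota 2%; Quintara agreement on 8-4-1-1: 8-1-2-1 not covered. → 2%.
Line C: oilseed → 8-3; canned → 8-3-1; retail-packed → 8-3-1-1. Scheduled 28%. No special measure applies. → 28%.
Line D: nuts → 8-2; frozen → 8-2-2; for industrial use → 8-2-2-1. Scheduled 17%. Valdor agreement on 8-4-1-1: 8-2-2-1 not covered; Valdor agreement on 8-2: RVC < 50%. → 17%.
Line E: fruit → 8-4; frozen → 8-4-4; in bulk → 8-4-4-2. Scheduled 16%. Quintara agreement on 8-4-1-1: 8-4-4-2 not covered. → 16%.
Sum: 25% + 2% + 28% + 17% + 16% = 88%.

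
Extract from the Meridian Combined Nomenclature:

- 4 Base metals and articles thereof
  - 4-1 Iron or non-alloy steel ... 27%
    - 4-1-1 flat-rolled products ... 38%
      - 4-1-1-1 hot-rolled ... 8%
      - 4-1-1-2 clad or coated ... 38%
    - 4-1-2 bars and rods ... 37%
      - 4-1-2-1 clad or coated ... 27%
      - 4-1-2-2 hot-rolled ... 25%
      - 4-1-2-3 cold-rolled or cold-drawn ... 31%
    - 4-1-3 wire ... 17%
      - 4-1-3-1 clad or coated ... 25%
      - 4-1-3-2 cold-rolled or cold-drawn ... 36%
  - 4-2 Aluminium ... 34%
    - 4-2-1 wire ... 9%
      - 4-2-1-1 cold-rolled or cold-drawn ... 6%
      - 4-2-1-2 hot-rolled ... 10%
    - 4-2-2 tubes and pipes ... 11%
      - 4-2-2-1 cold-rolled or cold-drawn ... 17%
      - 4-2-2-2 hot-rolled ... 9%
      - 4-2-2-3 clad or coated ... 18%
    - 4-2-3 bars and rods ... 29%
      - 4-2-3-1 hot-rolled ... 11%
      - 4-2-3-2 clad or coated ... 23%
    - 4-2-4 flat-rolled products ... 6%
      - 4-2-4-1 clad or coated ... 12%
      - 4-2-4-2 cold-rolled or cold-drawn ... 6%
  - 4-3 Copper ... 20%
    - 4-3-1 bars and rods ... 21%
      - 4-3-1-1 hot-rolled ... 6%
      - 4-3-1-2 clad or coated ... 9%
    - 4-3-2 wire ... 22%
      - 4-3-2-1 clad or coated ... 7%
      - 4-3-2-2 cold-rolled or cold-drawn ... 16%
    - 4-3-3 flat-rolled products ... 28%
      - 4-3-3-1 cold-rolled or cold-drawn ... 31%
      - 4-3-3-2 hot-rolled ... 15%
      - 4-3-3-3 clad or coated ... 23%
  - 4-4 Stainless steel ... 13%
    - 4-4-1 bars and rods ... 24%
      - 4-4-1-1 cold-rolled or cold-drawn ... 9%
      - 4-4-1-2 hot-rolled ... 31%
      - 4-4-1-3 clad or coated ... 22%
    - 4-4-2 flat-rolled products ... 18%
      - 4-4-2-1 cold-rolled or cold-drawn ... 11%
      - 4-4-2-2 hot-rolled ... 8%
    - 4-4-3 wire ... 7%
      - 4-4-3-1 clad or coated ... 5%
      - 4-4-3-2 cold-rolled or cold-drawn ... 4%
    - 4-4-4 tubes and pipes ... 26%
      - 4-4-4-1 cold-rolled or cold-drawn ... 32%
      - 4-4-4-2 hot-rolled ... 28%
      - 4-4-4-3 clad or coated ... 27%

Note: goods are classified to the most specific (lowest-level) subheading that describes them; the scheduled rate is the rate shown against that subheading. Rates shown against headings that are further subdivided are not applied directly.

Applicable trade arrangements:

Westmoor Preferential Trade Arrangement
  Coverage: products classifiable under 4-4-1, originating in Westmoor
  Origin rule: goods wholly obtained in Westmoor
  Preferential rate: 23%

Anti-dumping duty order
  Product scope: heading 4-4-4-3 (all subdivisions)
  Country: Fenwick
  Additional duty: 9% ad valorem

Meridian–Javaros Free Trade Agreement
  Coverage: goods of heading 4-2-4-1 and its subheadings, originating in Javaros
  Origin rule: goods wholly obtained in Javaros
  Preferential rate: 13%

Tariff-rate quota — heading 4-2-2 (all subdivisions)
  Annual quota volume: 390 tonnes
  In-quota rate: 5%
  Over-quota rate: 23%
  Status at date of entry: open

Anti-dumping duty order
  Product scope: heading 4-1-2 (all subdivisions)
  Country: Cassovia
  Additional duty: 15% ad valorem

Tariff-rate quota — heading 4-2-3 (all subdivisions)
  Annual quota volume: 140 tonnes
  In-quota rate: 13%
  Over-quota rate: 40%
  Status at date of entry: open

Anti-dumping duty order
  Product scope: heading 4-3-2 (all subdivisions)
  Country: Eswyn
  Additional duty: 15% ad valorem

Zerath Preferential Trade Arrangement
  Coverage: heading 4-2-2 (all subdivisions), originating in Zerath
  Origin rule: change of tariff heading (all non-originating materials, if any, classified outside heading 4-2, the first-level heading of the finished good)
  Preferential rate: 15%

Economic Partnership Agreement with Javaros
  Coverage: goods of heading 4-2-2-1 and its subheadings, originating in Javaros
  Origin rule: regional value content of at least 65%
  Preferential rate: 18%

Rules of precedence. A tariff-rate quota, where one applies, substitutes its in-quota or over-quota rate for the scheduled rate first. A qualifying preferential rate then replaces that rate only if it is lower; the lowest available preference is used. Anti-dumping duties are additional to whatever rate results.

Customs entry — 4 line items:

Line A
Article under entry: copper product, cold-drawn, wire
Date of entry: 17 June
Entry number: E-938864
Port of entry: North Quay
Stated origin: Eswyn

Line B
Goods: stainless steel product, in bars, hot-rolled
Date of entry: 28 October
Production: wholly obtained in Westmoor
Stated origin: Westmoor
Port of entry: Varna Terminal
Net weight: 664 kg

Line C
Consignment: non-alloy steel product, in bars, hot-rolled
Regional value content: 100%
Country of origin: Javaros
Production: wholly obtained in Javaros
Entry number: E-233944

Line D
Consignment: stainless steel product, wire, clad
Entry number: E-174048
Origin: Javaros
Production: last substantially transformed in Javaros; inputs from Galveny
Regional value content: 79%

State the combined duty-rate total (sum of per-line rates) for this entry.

84%

Line A: copper → 4-3; wire → 4-3-2; cold-drawn → 4-3-2-2. Scheduled 16%. anti-dumping (Eswyn, 4-3-2): +15%; total 16% + 15% = 31%. → 31%.
Line B: stainless steel → 4-4; in bars → 4-4-1; hot-rolled → 4-4-1-2. Scheduled 31%. Westmoor agreement on 4-4-1: wholly obtained → 23% available; preferential 23%. → 23%.
Line C: non-alloy steel → 4-1; in bars → 4-1-2; hot-rolled → 4-1-2-2. Scheduled 25%. Javaros agreement on 4-2-4-1: 4-1-2-2 not covered; Javaros agreement on 4-2-2-1: 4-1-2-2 not covered. → 25%.
Line D: stainless steel → 4-4; wire → 4-4-3; clad → 4-4-3-1. Scheduled 5%. Javaros agreement on 4-2-4-1: 4-4-3-1 not covered; Javaros agreement on 4-2-2-1: 4-4-3-1 not covered. → 5%.
Sum: 31% + 23% + 25% + 5% = 84%.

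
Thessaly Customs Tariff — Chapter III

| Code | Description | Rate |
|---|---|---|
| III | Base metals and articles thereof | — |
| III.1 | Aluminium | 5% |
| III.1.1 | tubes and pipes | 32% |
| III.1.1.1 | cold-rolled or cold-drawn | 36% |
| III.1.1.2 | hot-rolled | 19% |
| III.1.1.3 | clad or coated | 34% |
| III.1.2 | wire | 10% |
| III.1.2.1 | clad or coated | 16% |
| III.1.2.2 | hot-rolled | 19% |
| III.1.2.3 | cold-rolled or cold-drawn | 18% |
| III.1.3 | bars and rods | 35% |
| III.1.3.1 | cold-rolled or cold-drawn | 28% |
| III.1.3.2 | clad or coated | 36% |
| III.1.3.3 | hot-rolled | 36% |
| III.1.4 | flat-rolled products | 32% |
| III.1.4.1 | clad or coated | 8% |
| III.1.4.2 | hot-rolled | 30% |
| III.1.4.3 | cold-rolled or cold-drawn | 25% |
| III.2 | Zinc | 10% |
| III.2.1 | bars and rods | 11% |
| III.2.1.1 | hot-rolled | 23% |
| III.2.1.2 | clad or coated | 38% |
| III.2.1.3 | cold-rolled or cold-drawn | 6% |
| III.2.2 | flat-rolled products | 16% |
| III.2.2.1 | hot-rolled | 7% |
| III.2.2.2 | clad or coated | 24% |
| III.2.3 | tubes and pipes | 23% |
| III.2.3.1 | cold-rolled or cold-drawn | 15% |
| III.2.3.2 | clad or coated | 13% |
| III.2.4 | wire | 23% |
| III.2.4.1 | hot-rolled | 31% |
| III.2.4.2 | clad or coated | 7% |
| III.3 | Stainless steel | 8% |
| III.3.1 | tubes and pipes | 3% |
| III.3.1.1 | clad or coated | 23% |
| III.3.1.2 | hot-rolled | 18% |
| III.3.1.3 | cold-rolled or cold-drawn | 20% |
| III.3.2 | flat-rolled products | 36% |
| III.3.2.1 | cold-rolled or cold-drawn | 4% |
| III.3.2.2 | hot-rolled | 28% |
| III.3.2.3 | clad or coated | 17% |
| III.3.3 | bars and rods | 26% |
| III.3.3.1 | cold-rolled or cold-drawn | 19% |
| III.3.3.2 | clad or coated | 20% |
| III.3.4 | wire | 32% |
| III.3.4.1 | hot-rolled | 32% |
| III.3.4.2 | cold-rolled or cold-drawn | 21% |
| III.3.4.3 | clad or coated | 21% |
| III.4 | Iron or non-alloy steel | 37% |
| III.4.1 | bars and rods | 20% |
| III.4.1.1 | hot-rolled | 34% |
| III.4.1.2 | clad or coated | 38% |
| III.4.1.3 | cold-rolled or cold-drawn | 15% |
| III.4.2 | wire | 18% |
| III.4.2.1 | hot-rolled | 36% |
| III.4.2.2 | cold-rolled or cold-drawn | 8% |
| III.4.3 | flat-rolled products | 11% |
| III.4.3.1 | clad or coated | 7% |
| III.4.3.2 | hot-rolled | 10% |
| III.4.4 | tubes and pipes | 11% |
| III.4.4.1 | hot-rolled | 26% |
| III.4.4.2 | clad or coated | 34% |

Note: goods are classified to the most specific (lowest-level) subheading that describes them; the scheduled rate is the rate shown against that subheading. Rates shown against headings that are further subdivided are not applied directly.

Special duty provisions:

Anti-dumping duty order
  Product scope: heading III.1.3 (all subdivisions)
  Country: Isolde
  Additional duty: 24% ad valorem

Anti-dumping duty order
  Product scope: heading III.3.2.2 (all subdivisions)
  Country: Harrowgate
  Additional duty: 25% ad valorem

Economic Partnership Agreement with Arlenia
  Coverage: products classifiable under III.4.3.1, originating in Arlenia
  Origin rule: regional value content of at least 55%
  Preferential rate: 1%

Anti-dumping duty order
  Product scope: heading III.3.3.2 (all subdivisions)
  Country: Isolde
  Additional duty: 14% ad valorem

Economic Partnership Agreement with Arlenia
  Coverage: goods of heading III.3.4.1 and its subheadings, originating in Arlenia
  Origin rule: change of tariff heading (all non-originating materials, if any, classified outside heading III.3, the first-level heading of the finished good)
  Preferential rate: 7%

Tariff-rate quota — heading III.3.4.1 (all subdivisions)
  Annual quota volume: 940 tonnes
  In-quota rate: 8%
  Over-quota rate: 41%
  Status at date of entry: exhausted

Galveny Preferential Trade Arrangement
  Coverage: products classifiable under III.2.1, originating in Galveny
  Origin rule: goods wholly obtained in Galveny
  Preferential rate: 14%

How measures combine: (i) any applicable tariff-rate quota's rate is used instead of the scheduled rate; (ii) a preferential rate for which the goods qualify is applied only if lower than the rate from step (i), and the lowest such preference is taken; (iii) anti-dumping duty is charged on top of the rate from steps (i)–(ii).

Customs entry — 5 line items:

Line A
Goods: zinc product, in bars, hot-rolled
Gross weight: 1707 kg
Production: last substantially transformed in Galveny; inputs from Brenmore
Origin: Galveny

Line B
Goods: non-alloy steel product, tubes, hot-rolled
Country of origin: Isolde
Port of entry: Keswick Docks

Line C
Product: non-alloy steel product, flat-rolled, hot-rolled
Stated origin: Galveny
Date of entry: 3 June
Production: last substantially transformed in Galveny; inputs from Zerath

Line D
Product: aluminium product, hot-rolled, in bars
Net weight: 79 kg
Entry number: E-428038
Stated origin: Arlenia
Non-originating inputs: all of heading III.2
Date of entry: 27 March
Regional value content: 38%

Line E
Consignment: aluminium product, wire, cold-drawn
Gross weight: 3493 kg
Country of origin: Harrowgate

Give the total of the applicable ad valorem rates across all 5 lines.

Line A: zinc → III.2; in bars → III.2.1; hot-rolled → III.2.1.1. Scheduled 23%. Galveny agreement on III.2.1: not wholly obtained. → 23%.
Line B: non-alloy steel → III.4; tubes → III.4.4; hot-rolled → III.4.4.1. Scheduled 26%. No special measure applies. → 26%.
Line C: non-alloy steel → III.4; flat-rolled → III.4.3; hot-rolled → III.4.3.2. Scheduled 10%. Galveny agreement on III.2.1: III.4.3.2 not covered. → 10%.
Line D: aluminium → III.1; in bars → III.1.3; hot-rolled → III.1.3.3. Scheduled 36%. Arlenia agreement on III.4.3.1: III.1.3.3 not covered; Arlenia agreement on III.3.4.1: III.1.3.3 not covered. → 36%.
Line E: aluminium → III.1; wire → III.1.2; cold-drawn → III.1.2.3. Scheduled 18%. No special measure applies. → 18%.
Sum: 23% + 26% + 10% + 36% + 18% = 113%.

113%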